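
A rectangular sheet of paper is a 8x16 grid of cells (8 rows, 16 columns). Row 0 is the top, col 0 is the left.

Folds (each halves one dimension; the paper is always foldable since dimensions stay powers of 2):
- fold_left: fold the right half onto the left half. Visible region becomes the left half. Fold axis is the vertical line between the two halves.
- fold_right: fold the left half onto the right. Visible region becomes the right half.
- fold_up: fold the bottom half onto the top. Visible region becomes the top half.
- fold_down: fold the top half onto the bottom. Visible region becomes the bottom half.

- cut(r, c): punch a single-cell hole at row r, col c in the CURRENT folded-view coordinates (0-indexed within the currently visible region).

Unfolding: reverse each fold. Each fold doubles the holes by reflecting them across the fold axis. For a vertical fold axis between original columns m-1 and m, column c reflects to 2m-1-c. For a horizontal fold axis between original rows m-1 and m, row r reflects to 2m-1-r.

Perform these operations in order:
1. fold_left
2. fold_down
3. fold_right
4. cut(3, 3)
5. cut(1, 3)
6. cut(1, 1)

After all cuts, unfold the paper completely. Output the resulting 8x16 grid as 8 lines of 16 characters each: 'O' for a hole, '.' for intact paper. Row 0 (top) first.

Op 1 fold_left: fold axis v@8; visible region now rows[0,8) x cols[0,8) = 8x8
Op 2 fold_down: fold axis h@4; visible region now rows[4,8) x cols[0,8) = 4x8
Op 3 fold_right: fold axis v@4; visible region now rows[4,8) x cols[4,8) = 4x4
Op 4 cut(3, 3): punch at orig (7,7); cuts so far [(7, 7)]; region rows[4,8) x cols[4,8) = 4x4
Op 5 cut(1, 3): punch at orig (5,7); cuts so far [(5, 7), (7, 7)]; region rows[4,8) x cols[4,8) = 4x4
Op 6 cut(1, 1): punch at orig (5,5); cuts so far [(5, 5), (5, 7), (7, 7)]; region rows[4,8) x cols[4,8) = 4x4
Unfold 1 (reflect across v@4): 6 holes -> [(5, 0), (5, 2), (5, 5), (5, 7), (7, 0), (7, 7)]
Unfold 2 (reflect across h@4): 12 holes -> [(0, 0), (0, 7), (2, 0), (2, 2), (2, 5), (2, 7), (5, 0), (5, 2), (5, 5), (5, 7), (7, 0), (7, 7)]
Unfold 3 (reflect across v@8): 24 holes -> [(0, 0), (0, 7), (0, 8), (0, 15), (2, 0), (2, 2), (2, 5), (2, 7), (2, 8), (2, 10), (2, 13), (2, 15), (5, 0), (5, 2), (5, 5), (5, 7), (5, 8), (5, 10), (5, 13), (5, 15), (7, 0), (7, 7), (7, 8), (7, 15)]

Answer: O......OO......O
................
O.O..O.OO.O..O.O
................
................
O.O..O.OO.O..O.O
................
O......OO......O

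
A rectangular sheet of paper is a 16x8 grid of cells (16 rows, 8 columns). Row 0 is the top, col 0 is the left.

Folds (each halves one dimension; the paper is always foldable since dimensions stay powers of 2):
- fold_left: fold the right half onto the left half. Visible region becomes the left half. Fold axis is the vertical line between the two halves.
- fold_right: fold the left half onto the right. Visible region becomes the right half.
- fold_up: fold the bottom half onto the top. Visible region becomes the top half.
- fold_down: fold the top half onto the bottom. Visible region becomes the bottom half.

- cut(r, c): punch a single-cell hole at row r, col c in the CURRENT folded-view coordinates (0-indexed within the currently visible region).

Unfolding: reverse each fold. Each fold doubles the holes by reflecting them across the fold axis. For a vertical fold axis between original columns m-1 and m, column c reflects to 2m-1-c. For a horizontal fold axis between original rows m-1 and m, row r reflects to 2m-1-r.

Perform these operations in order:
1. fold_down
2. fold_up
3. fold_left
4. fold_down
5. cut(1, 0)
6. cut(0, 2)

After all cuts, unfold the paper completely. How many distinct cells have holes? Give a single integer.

Op 1 fold_down: fold axis h@8; visible region now rows[8,16) x cols[0,8) = 8x8
Op 2 fold_up: fold axis h@12; visible region now rows[8,12) x cols[0,8) = 4x8
Op 3 fold_left: fold axis v@4; visible region now rows[8,12) x cols[0,4) = 4x4
Op 4 fold_down: fold axis h@10; visible region now rows[10,12) x cols[0,4) = 2x4
Op 5 cut(1, 0): punch at orig (11,0); cuts so far [(11, 0)]; region rows[10,12) x cols[0,4) = 2x4
Op 6 cut(0, 2): punch at orig (10,2); cuts so far [(10, 2), (11, 0)]; region rows[10,12) x cols[0,4) = 2x4
Unfold 1 (reflect across h@10): 4 holes -> [(8, 0), (9, 2), (10, 2), (11, 0)]
Unfold 2 (reflect across v@4): 8 holes -> [(8, 0), (8, 7), (9, 2), (9, 5), (10, 2), (10, 5), (11, 0), (11, 7)]
Unfold 3 (reflect across h@12): 16 holes -> [(8, 0), (8, 7), (9, 2), (9, 5), (10, 2), (10, 5), (11, 0), (11, 7), (12, 0), (12, 7), (13, 2), (13, 5), (14, 2), (14, 5), (15, 0), (15, 7)]
Unfold 4 (reflect across h@8): 32 holes -> [(0, 0), (0, 7), (1, 2), (1, 5), (2, 2), (2, 5), (3, 0), (3, 7), (4, 0), (4, 7), (5, 2), (5, 5), (6, 2), (6, 5), (7, 0), (7, 7), (8, 0), (8, 7), (9, 2), (9, 5), (10, 2), (10, 5), (11, 0), (11, 7), (12, 0), (12, 7), (13, 2), (13, 5), (14, 2), (14, 5), (15, 0), (15, 7)]

Answer: 32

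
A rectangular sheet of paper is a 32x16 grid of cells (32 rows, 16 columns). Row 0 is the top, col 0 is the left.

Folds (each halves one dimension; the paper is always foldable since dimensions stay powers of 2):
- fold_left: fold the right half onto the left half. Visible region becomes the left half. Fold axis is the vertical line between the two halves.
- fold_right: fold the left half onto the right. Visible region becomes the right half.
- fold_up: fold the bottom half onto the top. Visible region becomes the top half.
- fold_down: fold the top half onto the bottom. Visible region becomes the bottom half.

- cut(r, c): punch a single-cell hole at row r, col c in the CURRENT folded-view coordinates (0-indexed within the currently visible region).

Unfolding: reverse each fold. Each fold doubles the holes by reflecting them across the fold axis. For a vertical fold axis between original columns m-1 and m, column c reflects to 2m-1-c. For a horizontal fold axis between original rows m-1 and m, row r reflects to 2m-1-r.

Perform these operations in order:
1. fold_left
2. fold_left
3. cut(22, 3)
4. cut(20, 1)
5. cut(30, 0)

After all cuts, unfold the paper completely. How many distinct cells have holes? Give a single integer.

Answer: 12

Derivation:
Op 1 fold_left: fold axis v@8; visible region now rows[0,32) x cols[0,8) = 32x8
Op 2 fold_left: fold axis v@4; visible region now rows[0,32) x cols[0,4) = 32x4
Op 3 cut(22, 3): punch at orig (22,3); cuts so far [(22, 3)]; region rows[0,32) x cols[0,4) = 32x4
Op 4 cut(20, 1): punch at orig (20,1); cuts so far [(20, 1), (22, 3)]; region rows[0,32) x cols[0,4) = 32x4
Op 5 cut(30, 0): punch at orig (30,0); cuts so far [(20, 1), (22, 3), (30, 0)]; region rows[0,32) x cols[0,4) = 32x4
Unfold 1 (reflect across v@4): 6 holes -> [(20, 1), (20, 6), (22, 3), (22, 4), (30, 0), (30, 7)]
Unfold 2 (reflect across v@8): 12 holes -> [(20, 1), (20, 6), (20, 9), (20, 14), (22, 3), (22, 4), (22, 11), (22, 12), (30, 0), (30, 7), (30, 8), (30, 15)]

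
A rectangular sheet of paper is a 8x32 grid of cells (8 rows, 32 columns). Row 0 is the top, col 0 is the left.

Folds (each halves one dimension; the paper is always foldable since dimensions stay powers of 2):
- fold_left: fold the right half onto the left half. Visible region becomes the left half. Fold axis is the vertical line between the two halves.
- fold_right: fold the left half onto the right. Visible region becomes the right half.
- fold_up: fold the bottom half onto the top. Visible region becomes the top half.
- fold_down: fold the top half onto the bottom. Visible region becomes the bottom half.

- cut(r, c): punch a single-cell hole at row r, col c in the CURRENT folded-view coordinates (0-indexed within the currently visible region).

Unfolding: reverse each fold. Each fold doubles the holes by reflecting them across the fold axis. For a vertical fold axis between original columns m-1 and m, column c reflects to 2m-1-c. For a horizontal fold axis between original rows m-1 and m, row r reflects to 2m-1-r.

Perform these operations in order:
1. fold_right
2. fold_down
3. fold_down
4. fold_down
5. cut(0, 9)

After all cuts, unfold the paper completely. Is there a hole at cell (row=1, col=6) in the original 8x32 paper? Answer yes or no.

Answer: yes

Derivation:
Op 1 fold_right: fold axis v@16; visible region now rows[0,8) x cols[16,32) = 8x16
Op 2 fold_down: fold axis h@4; visible region now rows[4,8) x cols[16,32) = 4x16
Op 3 fold_down: fold axis h@6; visible region now rows[6,8) x cols[16,32) = 2x16
Op 4 fold_down: fold axis h@7; visible region now rows[7,8) x cols[16,32) = 1x16
Op 5 cut(0, 9): punch at orig (7,25); cuts so far [(7, 25)]; region rows[7,8) x cols[16,32) = 1x16
Unfold 1 (reflect across h@7): 2 holes -> [(6, 25), (7, 25)]
Unfold 2 (reflect across h@6): 4 holes -> [(4, 25), (5, 25), (6, 25), (7, 25)]
Unfold 3 (reflect across h@4): 8 holes -> [(0, 25), (1, 25), (2, 25), (3, 25), (4, 25), (5, 25), (6, 25), (7, 25)]
Unfold 4 (reflect across v@16): 16 holes -> [(0, 6), (0, 25), (1, 6), (1, 25), (2, 6), (2, 25), (3, 6), (3, 25), (4, 6), (4, 25), (5, 6), (5, 25), (6, 6), (6, 25), (7, 6), (7, 25)]
Holes: [(0, 6), (0, 25), (1, 6), (1, 25), (2, 6), (2, 25), (3, 6), (3, 25), (4, 6), (4, 25), (5, 6), (5, 25), (6, 6), (6, 25), (7, 6), (7, 25)]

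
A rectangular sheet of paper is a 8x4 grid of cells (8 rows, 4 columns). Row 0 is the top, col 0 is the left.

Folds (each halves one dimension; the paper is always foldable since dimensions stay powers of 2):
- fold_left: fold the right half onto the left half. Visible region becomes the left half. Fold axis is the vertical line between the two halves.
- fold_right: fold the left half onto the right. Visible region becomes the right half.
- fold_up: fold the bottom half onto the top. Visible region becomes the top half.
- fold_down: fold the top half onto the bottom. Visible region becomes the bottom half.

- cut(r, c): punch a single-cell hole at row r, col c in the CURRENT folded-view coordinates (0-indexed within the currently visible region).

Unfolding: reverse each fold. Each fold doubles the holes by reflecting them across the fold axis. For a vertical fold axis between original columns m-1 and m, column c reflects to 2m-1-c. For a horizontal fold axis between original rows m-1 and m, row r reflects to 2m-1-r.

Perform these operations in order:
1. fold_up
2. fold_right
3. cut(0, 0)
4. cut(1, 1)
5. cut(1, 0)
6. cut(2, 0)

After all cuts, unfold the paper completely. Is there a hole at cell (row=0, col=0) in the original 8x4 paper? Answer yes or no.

Op 1 fold_up: fold axis h@4; visible region now rows[0,4) x cols[0,4) = 4x4
Op 2 fold_right: fold axis v@2; visible region now rows[0,4) x cols[2,4) = 4x2
Op 3 cut(0, 0): punch at orig (0,2); cuts so far [(0, 2)]; region rows[0,4) x cols[2,4) = 4x2
Op 4 cut(1, 1): punch at orig (1,3); cuts so far [(0, 2), (1, 3)]; region rows[0,4) x cols[2,4) = 4x2
Op 5 cut(1, 0): punch at orig (1,2); cuts so far [(0, 2), (1, 2), (1, 3)]; region rows[0,4) x cols[2,4) = 4x2
Op 6 cut(2, 0): punch at orig (2,2); cuts so far [(0, 2), (1, 2), (1, 3), (2, 2)]; region rows[0,4) x cols[2,4) = 4x2
Unfold 1 (reflect across v@2): 8 holes -> [(0, 1), (0, 2), (1, 0), (1, 1), (1, 2), (1, 3), (2, 1), (2, 2)]
Unfold 2 (reflect across h@4): 16 holes -> [(0, 1), (0, 2), (1, 0), (1, 1), (1, 2), (1, 3), (2, 1), (2, 2), (5, 1), (5, 2), (6, 0), (6, 1), (6, 2), (6, 3), (7, 1), (7, 2)]
Holes: [(0, 1), (0, 2), (1, 0), (1, 1), (1, 2), (1, 3), (2, 1), (2, 2), (5, 1), (5, 2), (6, 0), (6, 1), (6, 2), (6, 3), (7, 1), (7, 2)]

Answer: no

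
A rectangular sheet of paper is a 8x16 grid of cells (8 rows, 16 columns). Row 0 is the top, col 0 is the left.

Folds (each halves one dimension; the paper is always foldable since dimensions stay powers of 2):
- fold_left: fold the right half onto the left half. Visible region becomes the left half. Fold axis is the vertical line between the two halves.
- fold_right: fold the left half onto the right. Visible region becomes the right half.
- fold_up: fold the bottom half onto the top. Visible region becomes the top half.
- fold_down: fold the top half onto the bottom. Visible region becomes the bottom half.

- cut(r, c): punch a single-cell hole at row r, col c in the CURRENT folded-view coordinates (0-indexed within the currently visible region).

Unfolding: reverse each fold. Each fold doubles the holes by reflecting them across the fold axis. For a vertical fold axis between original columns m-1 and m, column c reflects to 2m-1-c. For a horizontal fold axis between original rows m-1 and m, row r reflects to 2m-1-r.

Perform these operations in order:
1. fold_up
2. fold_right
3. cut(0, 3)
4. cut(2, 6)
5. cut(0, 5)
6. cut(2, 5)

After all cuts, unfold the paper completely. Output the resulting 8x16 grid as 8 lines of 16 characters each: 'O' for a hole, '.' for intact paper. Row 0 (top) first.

Answer: ..O.O......O.O..
................
.OO..........OO.
................
................
.OO..........OO.
................
..O.O......O.O..

Derivation:
Op 1 fold_up: fold axis h@4; visible region now rows[0,4) x cols[0,16) = 4x16
Op 2 fold_right: fold axis v@8; visible region now rows[0,4) x cols[8,16) = 4x8
Op 3 cut(0, 3): punch at orig (0,11); cuts so far [(0, 11)]; region rows[0,4) x cols[8,16) = 4x8
Op 4 cut(2, 6): punch at orig (2,14); cuts so far [(0, 11), (2, 14)]; region rows[0,4) x cols[8,16) = 4x8
Op 5 cut(0, 5): punch at orig (0,13); cuts so far [(0, 11), (0, 13), (2, 14)]; region rows[0,4) x cols[8,16) = 4x8
Op 6 cut(2, 5): punch at orig (2,13); cuts so far [(0, 11), (0, 13), (2, 13), (2, 14)]; region rows[0,4) x cols[8,16) = 4x8
Unfold 1 (reflect across v@8): 8 holes -> [(0, 2), (0, 4), (0, 11), (0, 13), (2, 1), (2, 2), (2, 13), (2, 14)]
Unfold 2 (reflect across h@4): 16 holes -> [(0, 2), (0, 4), (0, 11), (0, 13), (2, 1), (2, 2), (2, 13), (2, 14), (5, 1), (5, 2), (5, 13), (5, 14), (7, 2), (7, 4), (7, 11), (7, 13)]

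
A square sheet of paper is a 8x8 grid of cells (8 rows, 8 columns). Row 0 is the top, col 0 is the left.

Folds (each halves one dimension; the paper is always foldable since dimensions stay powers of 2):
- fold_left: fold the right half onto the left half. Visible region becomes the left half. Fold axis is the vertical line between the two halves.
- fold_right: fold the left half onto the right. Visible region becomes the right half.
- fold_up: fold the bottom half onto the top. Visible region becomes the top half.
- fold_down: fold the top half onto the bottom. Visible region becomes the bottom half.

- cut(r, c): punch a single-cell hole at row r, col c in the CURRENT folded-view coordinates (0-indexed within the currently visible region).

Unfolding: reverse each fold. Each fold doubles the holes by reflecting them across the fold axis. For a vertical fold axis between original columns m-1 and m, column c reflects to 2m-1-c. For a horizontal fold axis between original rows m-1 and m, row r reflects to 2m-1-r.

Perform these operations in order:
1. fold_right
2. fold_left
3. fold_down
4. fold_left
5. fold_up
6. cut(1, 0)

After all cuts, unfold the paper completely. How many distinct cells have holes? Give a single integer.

Op 1 fold_right: fold axis v@4; visible region now rows[0,8) x cols[4,8) = 8x4
Op 2 fold_left: fold axis v@6; visible region now rows[0,8) x cols[4,6) = 8x2
Op 3 fold_down: fold axis h@4; visible region now rows[4,8) x cols[4,6) = 4x2
Op 4 fold_left: fold axis v@5; visible region now rows[4,8) x cols[4,5) = 4x1
Op 5 fold_up: fold axis h@6; visible region now rows[4,6) x cols[4,5) = 2x1
Op 6 cut(1, 0): punch at orig (5,4); cuts so far [(5, 4)]; region rows[4,6) x cols[4,5) = 2x1
Unfold 1 (reflect across h@6): 2 holes -> [(5, 4), (6, 4)]
Unfold 2 (reflect across v@5): 4 holes -> [(5, 4), (5, 5), (6, 4), (6, 5)]
Unfold 3 (reflect across h@4): 8 holes -> [(1, 4), (1, 5), (2, 4), (2, 5), (5, 4), (5, 5), (6, 4), (6, 5)]
Unfold 4 (reflect across v@6): 16 holes -> [(1, 4), (1, 5), (1, 6), (1, 7), (2, 4), (2, 5), (2, 6), (2, 7), (5, 4), (5, 5), (5, 6), (5, 7), (6, 4), (6, 5), (6, 6), (6, 7)]
Unfold 5 (reflect across v@4): 32 holes -> [(1, 0), (1, 1), (1, 2), (1, 3), (1, 4), (1, 5), (1, 6), (1, 7), (2, 0), (2, 1), (2, 2), (2, 3), (2, 4), (2, 5), (2, 6), (2, 7), (5, 0), (5, 1), (5, 2), (5, 3), (5, 4), (5, 5), (5, 6), (5, 7), (6, 0), (6, 1), (6, 2), (6, 3), (6, 4), (6, 5), (6, 6), (6, 7)]

Answer: 32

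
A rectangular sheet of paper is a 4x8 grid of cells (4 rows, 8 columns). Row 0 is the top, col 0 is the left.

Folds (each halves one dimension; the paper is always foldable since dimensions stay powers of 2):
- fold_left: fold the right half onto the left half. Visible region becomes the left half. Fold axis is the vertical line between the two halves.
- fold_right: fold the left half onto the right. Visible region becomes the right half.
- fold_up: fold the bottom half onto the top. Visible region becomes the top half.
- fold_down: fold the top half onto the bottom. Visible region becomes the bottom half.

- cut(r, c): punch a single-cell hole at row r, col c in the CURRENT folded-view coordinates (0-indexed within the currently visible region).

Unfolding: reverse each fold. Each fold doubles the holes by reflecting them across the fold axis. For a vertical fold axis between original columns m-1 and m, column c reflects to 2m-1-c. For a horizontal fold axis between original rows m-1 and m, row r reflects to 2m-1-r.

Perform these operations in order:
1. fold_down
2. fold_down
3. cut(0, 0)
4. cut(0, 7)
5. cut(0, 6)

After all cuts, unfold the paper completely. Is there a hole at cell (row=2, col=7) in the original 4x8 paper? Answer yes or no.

Op 1 fold_down: fold axis h@2; visible region now rows[2,4) x cols[0,8) = 2x8
Op 2 fold_down: fold axis h@3; visible region now rows[3,4) x cols[0,8) = 1x8
Op 3 cut(0, 0): punch at orig (3,0); cuts so far [(3, 0)]; region rows[3,4) x cols[0,8) = 1x8
Op 4 cut(0, 7): punch at orig (3,7); cuts so far [(3, 0), (3, 7)]; region rows[3,4) x cols[0,8) = 1x8
Op 5 cut(0, 6): punch at orig (3,6); cuts so far [(3, 0), (3, 6), (3, 7)]; region rows[3,4) x cols[0,8) = 1x8
Unfold 1 (reflect across h@3): 6 holes -> [(2, 0), (2, 6), (2, 7), (3, 0), (3, 6), (3, 7)]
Unfold 2 (reflect across h@2): 12 holes -> [(0, 0), (0, 6), (0, 7), (1, 0), (1, 6), (1, 7), (2, 0), (2, 6), (2, 7), (3, 0), (3, 6), (3, 7)]
Holes: [(0, 0), (0, 6), (0, 7), (1, 0), (1, 6), (1, 7), (2, 0), (2, 6), (2, 7), (3, 0), (3, 6), (3, 7)]

Answer: yes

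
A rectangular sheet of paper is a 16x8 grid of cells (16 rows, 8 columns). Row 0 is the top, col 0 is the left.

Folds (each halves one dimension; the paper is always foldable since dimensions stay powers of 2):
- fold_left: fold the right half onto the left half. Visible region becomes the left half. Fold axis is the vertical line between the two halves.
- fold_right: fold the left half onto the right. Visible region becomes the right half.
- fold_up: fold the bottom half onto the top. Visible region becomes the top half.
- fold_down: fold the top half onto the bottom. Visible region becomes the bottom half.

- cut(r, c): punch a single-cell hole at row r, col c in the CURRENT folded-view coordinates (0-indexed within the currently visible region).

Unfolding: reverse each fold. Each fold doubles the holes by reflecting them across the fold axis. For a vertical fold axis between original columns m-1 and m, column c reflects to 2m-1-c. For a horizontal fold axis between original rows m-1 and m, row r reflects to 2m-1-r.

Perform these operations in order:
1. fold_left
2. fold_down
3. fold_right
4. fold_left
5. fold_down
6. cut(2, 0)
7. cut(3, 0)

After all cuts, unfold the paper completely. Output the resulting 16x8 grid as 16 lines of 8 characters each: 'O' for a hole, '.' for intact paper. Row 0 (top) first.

Answer: OOOOOOOO
OOOOOOOO
........
........
........
........
OOOOOOOO
OOOOOOOO
OOOOOOOO
OOOOOOOO
........
........
........
........
OOOOOOOO
OOOOOOOO

Derivation:
Op 1 fold_left: fold axis v@4; visible region now rows[0,16) x cols[0,4) = 16x4
Op 2 fold_down: fold axis h@8; visible region now rows[8,16) x cols[0,4) = 8x4
Op 3 fold_right: fold axis v@2; visible region now rows[8,16) x cols[2,4) = 8x2
Op 4 fold_left: fold axis v@3; visible region now rows[8,16) x cols[2,3) = 8x1
Op 5 fold_down: fold axis h@12; visible region now rows[12,16) x cols[2,3) = 4x1
Op 6 cut(2, 0): punch at orig (14,2); cuts so far [(14, 2)]; region rows[12,16) x cols[2,3) = 4x1
Op 7 cut(3, 0): punch at orig (15,2); cuts so far [(14, 2), (15, 2)]; region rows[12,16) x cols[2,3) = 4x1
Unfold 1 (reflect across h@12): 4 holes -> [(8, 2), (9, 2), (14, 2), (15, 2)]
Unfold 2 (reflect across v@3): 8 holes -> [(8, 2), (8, 3), (9, 2), (9, 3), (14, 2), (14, 3), (15, 2), (15, 3)]
Unfold 3 (reflect across v@2): 16 holes -> [(8, 0), (8, 1), (8, 2), (8, 3), (9, 0), (9, 1), (9, 2), (9, 3), (14, 0), (14, 1), (14, 2), (14, 3), (15, 0), (15, 1), (15, 2), (15, 3)]
Unfold 4 (reflect across h@8): 32 holes -> [(0, 0), (0, 1), (0, 2), (0, 3), (1, 0), (1, 1), (1, 2), (1, 3), (6, 0), (6, 1), (6, 2), (6, 3), (7, 0), (7, 1), (7, 2), (7, 3), (8, 0), (8, 1), (8, 2), (8, 3), (9, 0), (9, 1), (9, 2), (9, 3), (14, 0), (14, 1), (14, 2), (14, 3), (15, 0), (15, 1), (15, 2), (15, 3)]
Unfold 5 (reflect across v@4): 64 holes -> [(0, 0), (0, 1), (0, 2), (0, 3), (0, 4), (0, 5), (0, 6), (0, 7), (1, 0), (1, 1), (1, 2), (1, 3), (1, 4), (1, 5), (1, 6), (1, 7), (6, 0), (6, 1), (6, 2), (6, 3), (6, 4), (6, 5), (6, 6), (6, 7), (7, 0), (7, 1), (7, 2), (7, 3), (7, 4), (7, 5), (7, 6), (7, 7), (8, 0), (8, 1), (8, 2), (8, 3), (8, 4), (8, 5), (8, 6), (8, 7), (9, 0), (9, 1), (9, 2), (9, 3), (9, 4), (9, 5), (9, 6), (9, 7), (14, 0), (14, 1), (14, 2), (14, 3), (14, 4), (14, 5), (14, 6), (14, 7), (15, 0), (15, 1), (15, 2), (15, 3), (15, 4), (15, 5), (15, 6), (15, 7)]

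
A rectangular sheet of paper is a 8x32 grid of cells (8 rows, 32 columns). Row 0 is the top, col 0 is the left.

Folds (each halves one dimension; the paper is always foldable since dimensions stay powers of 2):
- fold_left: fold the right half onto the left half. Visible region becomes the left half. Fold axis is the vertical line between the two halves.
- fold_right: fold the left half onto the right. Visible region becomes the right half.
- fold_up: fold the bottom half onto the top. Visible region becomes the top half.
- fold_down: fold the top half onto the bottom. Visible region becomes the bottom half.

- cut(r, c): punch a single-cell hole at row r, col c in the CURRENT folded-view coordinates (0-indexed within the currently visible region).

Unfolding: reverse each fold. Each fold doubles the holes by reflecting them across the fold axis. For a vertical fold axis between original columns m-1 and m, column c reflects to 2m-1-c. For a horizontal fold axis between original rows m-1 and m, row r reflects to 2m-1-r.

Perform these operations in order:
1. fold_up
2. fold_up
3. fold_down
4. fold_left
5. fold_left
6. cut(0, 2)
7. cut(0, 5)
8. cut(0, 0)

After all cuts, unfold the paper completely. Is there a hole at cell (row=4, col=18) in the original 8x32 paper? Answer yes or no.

Answer: yes

Derivation:
Op 1 fold_up: fold axis h@4; visible region now rows[0,4) x cols[0,32) = 4x32
Op 2 fold_up: fold axis h@2; visible region now rows[0,2) x cols[0,32) = 2x32
Op 3 fold_down: fold axis h@1; visible region now rows[1,2) x cols[0,32) = 1x32
Op 4 fold_left: fold axis v@16; visible region now rows[1,2) x cols[0,16) = 1x16
Op 5 fold_left: fold axis v@8; visible region now rows[1,2) x cols[0,8) = 1x8
Op 6 cut(0, 2): punch at orig (1,2); cuts so far [(1, 2)]; region rows[1,2) x cols[0,8) = 1x8
Op 7 cut(0, 5): punch at orig (1,5); cuts so far [(1, 2), (1, 5)]; region rows[1,2) x cols[0,8) = 1x8
Op 8 cut(0, 0): punch at orig (1,0); cuts so far [(1, 0), (1, 2), (1, 5)]; region rows[1,2) x cols[0,8) = 1x8
Unfold 1 (reflect across v@8): 6 holes -> [(1, 0), (1, 2), (1, 5), (1, 10), (1, 13), (1, 15)]
Unfold 2 (reflect across v@16): 12 holes -> [(1, 0), (1, 2), (1, 5), (1, 10), (1, 13), (1, 15), (1, 16), (1, 18), (1, 21), (1, 26), (1, 29), (1, 31)]
Unfold 3 (reflect across h@1): 24 holes -> [(0, 0), (0, 2), (0, 5), (0, 10), (0, 13), (0, 15), (0, 16), (0, 18), (0, 21), (0, 26), (0, 29), (0, 31), (1, 0), (1, 2), (1, 5), (1, 10), (1, 13), (1, 15), (1, 16), (1, 18), (1, 21), (1, 26), (1, 29), (1, 31)]
Unfold 4 (reflect across h@2): 48 holes -> [(0, 0), (0, 2), (0, 5), (0, 10), (0, 13), (0, 15), (0, 16), (0, 18), (0, 21), (0, 26), (0, 29), (0, 31), (1, 0), (1, 2), (1, 5), (1, 10), (1, 13), (1, 15), (1, 16), (1, 18), (1, 21), (1, 26), (1, 29), (1, 31), (2, 0), (2, 2), (2, 5), (2, 10), (2, 13), (2, 15), (2, 16), (2, 18), (2, 21), (2, 26), (2, 29), (2, 31), (3, 0), (3, 2), (3, 5), (3, 10), (3, 13), (3, 15), (3, 16), (3, 18), (3, 21), (3, 26), (3, 29), (3, 31)]
Unfold 5 (reflect across h@4): 96 holes -> [(0, 0), (0, 2), (0, 5), (0, 10), (0, 13), (0, 15), (0, 16), (0, 18), (0, 21), (0, 26), (0, 29), (0, 31), (1, 0), (1, 2), (1, 5), (1, 10), (1, 13), (1, 15), (1, 16), (1, 18), (1, 21), (1, 26), (1, 29), (1, 31), (2, 0), (2, 2), (2, 5), (2, 10), (2, 13), (2, 15), (2, 16), (2, 18), (2, 21), (2, 26), (2, 29), (2, 31), (3, 0), (3, 2), (3, 5), (3, 10), (3, 13), (3, 15), (3, 16), (3, 18), (3, 21), (3, 26), (3, 29), (3, 31), (4, 0), (4, 2), (4, 5), (4, 10), (4, 13), (4, 15), (4, 16), (4, 18), (4, 21), (4, 26), (4, 29), (4, 31), (5, 0), (5, 2), (5, 5), (5, 10), (5, 13), (5, 15), (5, 16), (5, 18), (5, 21), (5, 26), (5, 29), (5, 31), (6, 0), (6, 2), (6, 5), (6, 10), (6, 13), (6, 15), (6, 16), (6, 18), (6, 21), (6, 26), (6, 29), (6, 31), (7, 0), (7, 2), (7, 5), (7, 10), (7, 13), (7, 15), (7, 16), (7, 18), (7, 21), (7, 26), (7, 29), (7, 31)]
Holes: [(0, 0), (0, 2), (0, 5), (0, 10), (0, 13), (0, 15), (0, 16), (0, 18), (0, 21), (0, 26), (0, 29), (0, 31), (1, 0), (1, 2), (1, 5), (1, 10), (1, 13), (1, 15), (1, 16), (1, 18), (1, 21), (1, 26), (1, 29), (1, 31), (2, 0), (2, 2), (2, 5), (2, 10), (2, 13), (2, 15), (2, 16), (2, 18), (2, 21), (2, 26), (2, 29), (2, 31), (3, 0), (3, 2), (3, 5), (3, 10), (3, 13), (3, 15), (3, 16), (3, 18), (3, 21), (3, 26), (3, 29), (3, 31), (4, 0), (4, 2), (4, 5), (4, 10), (4, 13), (4, 15), (4, 16), (4, 18), (4, 21), (4, 26), (4, 29), (4, 31), (5, 0), (5, 2), (5, 5), (5, 10), (5, 13), (5, 15), (5, 16), (5, 18), (5, 21), (5, 26), (5, 29), (5, 31), (6, 0), (6, 2), (6, 5), (6, 10), (6, 13), (6, 15), (6, 16), (6, 18), (6, 21), (6, 26), (6, 29), (6, 31), (7, 0), (7, 2), (7, 5), (7, 10), (7, 13), (7, 15), (7, 16), (7, 18), (7, 21), (7, 26), (7, 29), (7, 31)]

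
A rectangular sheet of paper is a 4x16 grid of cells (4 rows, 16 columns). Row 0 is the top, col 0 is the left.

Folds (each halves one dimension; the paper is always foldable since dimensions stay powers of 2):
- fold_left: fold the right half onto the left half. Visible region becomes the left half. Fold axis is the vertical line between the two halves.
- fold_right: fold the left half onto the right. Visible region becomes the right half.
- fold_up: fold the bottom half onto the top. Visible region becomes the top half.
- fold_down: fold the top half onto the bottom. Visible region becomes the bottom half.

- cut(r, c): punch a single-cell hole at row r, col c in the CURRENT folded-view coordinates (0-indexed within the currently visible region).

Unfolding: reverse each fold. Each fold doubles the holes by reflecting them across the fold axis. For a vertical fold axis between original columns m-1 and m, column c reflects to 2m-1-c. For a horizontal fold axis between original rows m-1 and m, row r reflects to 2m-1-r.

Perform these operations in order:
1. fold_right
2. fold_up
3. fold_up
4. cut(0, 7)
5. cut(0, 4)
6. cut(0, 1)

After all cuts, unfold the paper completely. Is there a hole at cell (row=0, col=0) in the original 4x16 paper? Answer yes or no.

Answer: yes

Derivation:
Op 1 fold_right: fold axis v@8; visible region now rows[0,4) x cols[8,16) = 4x8
Op 2 fold_up: fold axis h@2; visible region now rows[0,2) x cols[8,16) = 2x8
Op 3 fold_up: fold axis h@1; visible region now rows[0,1) x cols[8,16) = 1x8
Op 4 cut(0, 7): punch at orig (0,15); cuts so far [(0, 15)]; region rows[0,1) x cols[8,16) = 1x8
Op 5 cut(0, 4): punch at orig (0,12); cuts so far [(0, 12), (0, 15)]; region rows[0,1) x cols[8,16) = 1x8
Op 6 cut(0, 1): punch at orig (0,9); cuts so far [(0, 9), (0, 12), (0, 15)]; region rows[0,1) x cols[8,16) = 1x8
Unfold 1 (reflect across h@1): 6 holes -> [(0, 9), (0, 12), (0, 15), (1, 9), (1, 12), (1, 15)]
Unfold 2 (reflect across h@2): 12 holes -> [(0, 9), (0, 12), (0, 15), (1, 9), (1, 12), (1, 15), (2, 9), (2, 12), (2, 15), (3, 9), (3, 12), (3, 15)]
Unfold 3 (reflect across v@8): 24 holes -> [(0, 0), (0, 3), (0, 6), (0, 9), (0, 12), (0, 15), (1, 0), (1, 3), (1, 6), (1, 9), (1, 12), (1, 15), (2, 0), (2, 3), (2, 6), (2, 9), (2, 12), (2, 15), (3, 0), (3, 3), (3, 6), (3, 9), (3, 12), (3, 15)]
Holes: [(0, 0), (0, 3), (0, 6), (0, 9), (0, 12), (0, 15), (1, 0), (1, 3), (1, 6), (1, 9), (1, 12), (1, 15), (2, 0), (2, 3), (2, 6), (2, 9), (2, 12), (2, 15), (3, 0), (3, 3), (3, 6), (3, 9), (3, 12), (3, 15)]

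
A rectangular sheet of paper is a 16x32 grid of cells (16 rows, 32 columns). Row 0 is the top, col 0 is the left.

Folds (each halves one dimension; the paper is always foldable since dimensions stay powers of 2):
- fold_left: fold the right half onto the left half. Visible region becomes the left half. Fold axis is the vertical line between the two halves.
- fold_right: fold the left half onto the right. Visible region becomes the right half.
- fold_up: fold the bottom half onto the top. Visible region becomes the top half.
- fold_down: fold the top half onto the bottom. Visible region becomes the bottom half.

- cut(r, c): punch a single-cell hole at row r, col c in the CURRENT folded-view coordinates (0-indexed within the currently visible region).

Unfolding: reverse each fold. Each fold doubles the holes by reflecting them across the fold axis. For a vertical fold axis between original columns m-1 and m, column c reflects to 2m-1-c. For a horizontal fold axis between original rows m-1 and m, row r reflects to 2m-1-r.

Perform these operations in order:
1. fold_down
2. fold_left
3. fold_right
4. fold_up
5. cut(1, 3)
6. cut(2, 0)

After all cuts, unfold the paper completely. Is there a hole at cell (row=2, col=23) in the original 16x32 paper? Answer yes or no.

Answer: yes

Derivation:
Op 1 fold_down: fold axis h@8; visible region now rows[8,16) x cols[0,32) = 8x32
Op 2 fold_left: fold axis v@16; visible region now rows[8,16) x cols[0,16) = 8x16
Op 3 fold_right: fold axis v@8; visible region now rows[8,16) x cols[8,16) = 8x8
Op 4 fold_up: fold axis h@12; visible region now rows[8,12) x cols[8,16) = 4x8
Op 5 cut(1, 3): punch at orig (9,11); cuts so far [(9, 11)]; region rows[8,12) x cols[8,16) = 4x8
Op 6 cut(2, 0): punch at orig (10,8); cuts so far [(9, 11), (10, 8)]; region rows[8,12) x cols[8,16) = 4x8
Unfold 1 (reflect across h@12): 4 holes -> [(9, 11), (10, 8), (13, 8), (14, 11)]
Unfold 2 (reflect across v@8): 8 holes -> [(9, 4), (9, 11), (10, 7), (10, 8), (13, 7), (13, 8), (14, 4), (14, 11)]
Unfold 3 (reflect across v@16): 16 holes -> [(9, 4), (9, 11), (9, 20), (9, 27), (10, 7), (10, 8), (10, 23), (10, 24), (13, 7), (13, 8), (13, 23), (13, 24), (14, 4), (14, 11), (14, 20), (14, 27)]
Unfold 4 (reflect across h@8): 32 holes -> [(1, 4), (1, 11), (1, 20), (1, 27), (2, 7), (2, 8), (2, 23), (2, 24), (5, 7), (5, 8), (5, 23), (5, 24), (6, 4), (6, 11), (6, 20), (6, 27), (9, 4), (9, 11), (9, 20), (9, 27), (10, 7), (10, 8), (10, 23), (10, 24), (13, 7), (13, 8), (13, 23), (13, 24), (14, 4), (14, 11), (14, 20), (14, 27)]
Holes: [(1, 4), (1, 11), (1, 20), (1, 27), (2, 7), (2, 8), (2, 23), (2, 24), (5, 7), (5, 8), (5, 23), (5, 24), (6, 4), (6, 11), (6, 20), (6, 27), (9, 4), (9, 11), (9, 20), (9, 27), (10, 7), (10, 8), (10, 23), (10, 24), (13, 7), (13, 8), (13, 23), (13, 24), (14, 4), (14, 11), (14, 20), (14, 27)]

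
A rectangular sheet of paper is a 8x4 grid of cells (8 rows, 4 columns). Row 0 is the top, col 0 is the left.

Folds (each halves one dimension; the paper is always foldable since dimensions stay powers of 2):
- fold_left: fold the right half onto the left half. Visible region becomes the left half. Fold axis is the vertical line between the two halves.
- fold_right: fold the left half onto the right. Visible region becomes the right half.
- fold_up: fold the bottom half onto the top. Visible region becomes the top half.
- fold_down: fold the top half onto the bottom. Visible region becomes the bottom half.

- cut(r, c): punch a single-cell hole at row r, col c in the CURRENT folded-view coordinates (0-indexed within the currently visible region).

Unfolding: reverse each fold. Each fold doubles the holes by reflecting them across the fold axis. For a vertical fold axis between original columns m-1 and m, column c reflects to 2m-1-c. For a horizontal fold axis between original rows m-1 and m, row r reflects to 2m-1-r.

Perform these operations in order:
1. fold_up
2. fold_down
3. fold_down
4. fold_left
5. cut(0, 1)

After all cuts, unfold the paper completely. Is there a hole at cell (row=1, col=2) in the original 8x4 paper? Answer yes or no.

Answer: yes

Derivation:
Op 1 fold_up: fold axis h@4; visible region now rows[0,4) x cols[0,4) = 4x4
Op 2 fold_down: fold axis h@2; visible region now rows[2,4) x cols[0,4) = 2x4
Op 3 fold_down: fold axis h@3; visible region now rows[3,4) x cols[0,4) = 1x4
Op 4 fold_left: fold axis v@2; visible region now rows[3,4) x cols[0,2) = 1x2
Op 5 cut(0, 1): punch at orig (3,1); cuts so far [(3, 1)]; region rows[3,4) x cols[0,2) = 1x2
Unfold 1 (reflect across v@2): 2 holes -> [(3, 1), (3, 2)]
Unfold 2 (reflect across h@3): 4 holes -> [(2, 1), (2, 2), (3, 1), (3, 2)]
Unfold 3 (reflect across h@2): 8 holes -> [(0, 1), (0, 2), (1, 1), (1, 2), (2, 1), (2, 2), (3, 1), (3, 2)]
Unfold 4 (reflect across h@4): 16 holes -> [(0, 1), (0, 2), (1, 1), (1, 2), (2, 1), (2, 2), (3, 1), (3, 2), (4, 1), (4, 2), (5, 1), (5, 2), (6, 1), (6, 2), (7, 1), (7, 2)]
Holes: [(0, 1), (0, 2), (1, 1), (1, 2), (2, 1), (2, 2), (3, 1), (3, 2), (4, 1), (4, 2), (5, 1), (5, 2), (6, 1), (6, 2), (7, 1), (7, 2)]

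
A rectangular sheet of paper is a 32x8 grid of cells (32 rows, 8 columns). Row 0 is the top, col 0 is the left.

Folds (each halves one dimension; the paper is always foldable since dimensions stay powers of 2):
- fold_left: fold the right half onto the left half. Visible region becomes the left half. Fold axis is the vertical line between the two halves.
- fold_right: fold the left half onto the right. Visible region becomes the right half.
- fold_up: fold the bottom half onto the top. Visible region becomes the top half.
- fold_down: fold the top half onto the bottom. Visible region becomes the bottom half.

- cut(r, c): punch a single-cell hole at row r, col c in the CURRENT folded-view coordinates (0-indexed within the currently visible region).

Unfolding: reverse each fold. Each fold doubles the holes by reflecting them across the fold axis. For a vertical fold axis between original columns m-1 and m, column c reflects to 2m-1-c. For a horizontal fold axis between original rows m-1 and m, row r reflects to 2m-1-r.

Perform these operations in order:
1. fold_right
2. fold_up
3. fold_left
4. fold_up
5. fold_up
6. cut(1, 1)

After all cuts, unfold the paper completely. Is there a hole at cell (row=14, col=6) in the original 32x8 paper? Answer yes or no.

Answer: yes

Derivation:
Op 1 fold_right: fold axis v@4; visible region now rows[0,32) x cols[4,8) = 32x4
Op 2 fold_up: fold axis h@16; visible region now rows[0,16) x cols[4,8) = 16x4
Op 3 fold_left: fold axis v@6; visible region now rows[0,16) x cols[4,6) = 16x2
Op 4 fold_up: fold axis h@8; visible region now rows[0,8) x cols[4,6) = 8x2
Op 5 fold_up: fold axis h@4; visible region now rows[0,4) x cols[4,6) = 4x2
Op 6 cut(1, 1): punch at orig (1,5); cuts so far [(1, 5)]; region rows[0,4) x cols[4,6) = 4x2
Unfold 1 (reflect across h@4): 2 holes -> [(1, 5), (6, 5)]
Unfold 2 (reflect across h@8): 4 holes -> [(1, 5), (6, 5), (9, 5), (14, 5)]
Unfold 3 (reflect across v@6): 8 holes -> [(1, 5), (1, 6), (6, 5), (6, 6), (9, 5), (9, 6), (14, 5), (14, 6)]
Unfold 4 (reflect across h@16): 16 holes -> [(1, 5), (1, 6), (6, 5), (6, 6), (9, 5), (9, 6), (14, 5), (14, 6), (17, 5), (17, 6), (22, 5), (22, 6), (25, 5), (25, 6), (30, 5), (30, 6)]
Unfold 5 (reflect across v@4): 32 holes -> [(1, 1), (1, 2), (1, 5), (1, 6), (6, 1), (6, 2), (6, 5), (6, 6), (9, 1), (9, 2), (9, 5), (9, 6), (14, 1), (14, 2), (14, 5), (14, 6), (17, 1), (17, 2), (17, 5), (17, 6), (22, 1), (22, 2), (22, 5), (22, 6), (25, 1), (25, 2), (25, 5), (25, 6), (30, 1), (30, 2), (30, 5), (30, 6)]
Holes: [(1, 1), (1, 2), (1, 5), (1, 6), (6, 1), (6, 2), (6, 5), (6, 6), (9, 1), (9, 2), (9, 5), (9, 6), (14, 1), (14, 2), (14, 5), (14, 6), (17, 1), (17, 2), (17, 5), (17, 6), (22, 1), (22, 2), (22, 5), (22, 6), (25, 1), (25, 2), (25, 5), (25, 6), (30, 1), (30, 2), (30, 5), (30, 6)]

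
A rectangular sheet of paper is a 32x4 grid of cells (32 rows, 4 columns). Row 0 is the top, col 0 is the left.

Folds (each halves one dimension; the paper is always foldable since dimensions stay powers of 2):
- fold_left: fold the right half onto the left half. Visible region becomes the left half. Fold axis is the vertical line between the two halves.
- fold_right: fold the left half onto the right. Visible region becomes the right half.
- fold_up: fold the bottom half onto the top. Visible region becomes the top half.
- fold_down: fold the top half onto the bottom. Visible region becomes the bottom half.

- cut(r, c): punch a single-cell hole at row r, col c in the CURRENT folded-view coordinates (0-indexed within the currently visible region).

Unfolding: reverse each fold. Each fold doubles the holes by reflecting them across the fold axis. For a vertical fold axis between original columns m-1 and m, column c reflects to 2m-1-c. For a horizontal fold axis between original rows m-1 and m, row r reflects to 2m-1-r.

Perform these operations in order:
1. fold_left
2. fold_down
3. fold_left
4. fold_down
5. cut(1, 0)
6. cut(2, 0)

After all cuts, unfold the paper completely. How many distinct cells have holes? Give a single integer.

Answer: 32

Derivation:
Op 1 fold_left: fold axis v@2; visible region now rows[0,32) x cols[0,2) = 32x2
Op 2 fold_down: fold axis h@16; visible region now rows[16,32) x cols[0,2) = 16x2
Op 3 fold_left: fold axis v@1; visible region now rows[16,32) x cols[0,1) = 16x1
Op 4 fold_down: fold axis h@24; visible region now rows[24,32) x cols[0,1) = 8x1
Op 5 cut(1, 0): punch at orig (25,0); cuts so far [(25, 0)]; region rows[24,32) x cols[0,1) = 8x1
Op 6 cut(2, 0): punch at orig (26,0); cuts so far [(25, 0), (26, 0)]; region rows[24,32) x cols[0,1) = 8x1
Unfold 1 (reflect across h@24): 4 holes -> [(21, 0), (22, 0), (25, 0), (26, 0)]
Unfold 2 (reflect across v@1): 8 holes -> [(21, 0), (21, 1), (22, 0), (22, 1), (25, 0), (25, 1), (26, 0), (26, 1)]
Unfold 3 (reflect across h@16): 16 holes -> [(5, 0), (5, 1), (6, 0), (6, 1), (9, 0), (9, 1), (10, 0), (10, 1), (21, 0), (21, 1), (22, 0), (22, 1), (25, 0), (25, 1), (26, 0), (26, 1)]
Unfold 4 (reflect across v@2): 32 holes -> [(5, 0), (5, 1), (5, 2), (5, 3), (6, 0), (6, 1), (6, 2), (6, 3), (9, 0), (9, 1), (9, 2), (9, 3), (10, 0), (10, 1), (10, 2), (10, 3), (21, 0), (21, 1), (21, 2), (21, 3), (22, 0), (22, 1), (22, 2), (22, 3), (25, 0), (25, 1), (25, 2), (25, 3), (26, 0), (26, 1), (26, 2), (26, 3)]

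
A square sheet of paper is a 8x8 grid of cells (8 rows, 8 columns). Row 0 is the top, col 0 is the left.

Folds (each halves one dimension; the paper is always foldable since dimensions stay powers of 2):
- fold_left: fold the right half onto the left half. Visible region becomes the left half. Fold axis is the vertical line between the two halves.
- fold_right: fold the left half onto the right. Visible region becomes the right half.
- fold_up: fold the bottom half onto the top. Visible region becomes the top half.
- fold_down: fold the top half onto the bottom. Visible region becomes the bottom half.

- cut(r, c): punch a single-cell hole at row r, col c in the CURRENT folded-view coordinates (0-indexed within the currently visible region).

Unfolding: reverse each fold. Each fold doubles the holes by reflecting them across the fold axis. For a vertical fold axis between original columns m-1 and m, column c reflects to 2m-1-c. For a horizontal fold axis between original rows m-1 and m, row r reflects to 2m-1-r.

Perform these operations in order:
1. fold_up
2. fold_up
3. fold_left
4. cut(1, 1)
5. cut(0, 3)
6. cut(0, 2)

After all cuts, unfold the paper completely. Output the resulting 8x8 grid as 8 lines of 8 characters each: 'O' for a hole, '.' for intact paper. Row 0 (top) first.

Op 1 fold_up: fold axis h@4; visible region now rows[0,4) x cols[0,8) = 4x8
Op 2 fold_up: fold axis h@2; visible region now rows[0,2) x cols[0,8) = 2x8
Op 3 fold_left: fold axis v@4; visible region now rows[0,2) x cols[0,4) = 2x4
Op 4 cut(1, 1): punch at orig (1,1); cuts so far [(1, 1)]; region rows[0,2) x cols[0,4) = 2x4
Op 5 cut(0, 3): punch at orig (0,3); cuts so far [(0, 3), (1, 1)]; region rows[0,2) x cols[0,4) = 2x4
Op 6 cut(0, 2): punch at orig (0,2); cuts so far [(0, 2), (0, 3), (1, 1)]; region rows[0,2) x cols[0,4) = 2x4
Unfold 1 (reflect across v@4): 6 holes -> [(0, 2), (0, 3), (0, 4), (0, 5), (1, 1), (1, 6)]
Unfold 2 (reflect across h@2): 12 holes -> [(0, 2), (0, 3), (0, 4), (0, 5), (1, 1), (1, 6), (2, 1), (2, 6), (3, 2), (3, 3), (3, 4), (3, 5)]
Unfold 3 (reflect across h@4): 24 holes -> [(0, 2), (0, 3), (0, 4), (0, 5), (1, 1), (1, 6), (2, 1), (2, 6), (3, 2), (3, 3), (3, 4), (3, 5), (4, 2), (4, 3), (4, 4), (4, 5), (5, 1), (5, 6), (6, 1), (6, 6), (7, 2), (7, 3), (7, 4), (7, 5)]

Answer: ..OOOO..
.O....O.
.O....O.
..OOOO..
..OOOO..
.O....O.
.O....O.
..OOOO..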